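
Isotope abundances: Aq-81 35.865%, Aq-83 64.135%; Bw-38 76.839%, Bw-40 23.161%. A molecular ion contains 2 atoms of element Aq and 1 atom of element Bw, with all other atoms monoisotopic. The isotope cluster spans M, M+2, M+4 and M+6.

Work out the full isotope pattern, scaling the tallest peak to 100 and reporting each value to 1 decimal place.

23.4 : 90.7 : 100.0 : 22.5

Element Aq pattern (n=2): 0.12862982 : 0.46004036 : 0.41132982
Element Bw pattern (n=1): 0.76839 : 0.23161
Convolve the two distributions (both contribute in 2-u steps):
  M: 0.12862982×0.76839 = 0.098838
  M+2: 0.12862982×0.23161 + 0.46004036×0.76839 = 0.383282
  M+4: 0.46004036×0.23161 + 0.41132982×0.76839 = 0.422612
  M+6: 0.41132982×0.23161 = 0.095268
Scale to base peak (0.422612) = 100: 23.4 : 90.7 : 100.0 : 22.5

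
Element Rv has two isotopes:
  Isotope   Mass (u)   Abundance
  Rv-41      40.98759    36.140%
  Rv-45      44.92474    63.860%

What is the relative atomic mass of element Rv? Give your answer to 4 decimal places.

The abundance-weighted mean is 0.36140 × 40.98759 + 0.63860 × 44.92474
= 14.812915 + 28.688939 = 43.501854 u

43.5019 u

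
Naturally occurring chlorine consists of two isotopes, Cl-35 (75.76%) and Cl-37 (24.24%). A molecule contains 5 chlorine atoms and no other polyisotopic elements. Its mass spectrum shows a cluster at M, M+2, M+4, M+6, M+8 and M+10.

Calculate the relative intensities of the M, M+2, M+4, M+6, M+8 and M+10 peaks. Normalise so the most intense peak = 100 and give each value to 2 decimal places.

62.51 : 100.00 : 63.99 : 20.47 : 3.28 : 0.21

The 5 Cl atoms are independent, so intensities follow the terms of (0.7576 + 0.2424)^5.
P(M) = 0.7576^5 = 0.249574
P(M+2) = 5 × 0.7576^4 × 0.2424^1 = 0.399266
P(M+4) = 10 × 0.7576^3 × 0.2424^2 = 0.255497
P(M+6) = 10 × 0.7576^2 × 0.2424^3 = 0.081748
P(M+8) = 5 × 0.7576^1 × 0.2424^4 = 0.013078
P(M+10) = 0.2424^5 = 0.000837
The M+2 peak is largest (0.399266); scaling to 100 gives 62.51 : 100.00 : 63.99 : 20.47 : 3.28 : 0.21.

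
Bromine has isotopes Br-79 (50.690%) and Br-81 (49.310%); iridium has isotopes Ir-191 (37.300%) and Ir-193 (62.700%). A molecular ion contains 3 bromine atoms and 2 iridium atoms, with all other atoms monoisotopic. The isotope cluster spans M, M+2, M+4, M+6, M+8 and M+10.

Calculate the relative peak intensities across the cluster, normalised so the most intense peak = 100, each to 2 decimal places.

Bromine pattern (n=3): 0.13024674 : 0.3801026 : 0.36975457 : 0.11989609
Iridium pattern (n=2): 0.139129 : 0.467742 : 0.393129
Convolve the two distributions (both contribute in 2-u steps):
  M: 0.13024674×0.139129 = 0.018121
  M+2: 0.13024674×0.467742 + 0.3801026×0.139129 = 0.113805
  M+4: 0.13024674×0.393129 + 0.3801026×0.467742 + 0.36975457×0.139129 = 0.280437
  M+6: 0.3801026×0.393129 + 0.36975457×0.467742 + 0.11989609×0.139129 = 0.339060
  M+8: 0.36975457×0.393129 + 0.11989609×0.467742 = 0.201442
  M+10: 0.11989609×0.393129 = 0.047135
Scale to base peak (0.339060) = 100: 5.34 : 33.56 : 82.71 : 100.00 : 59.41 : 13.90

5.34 : 33.56 : 82.71 : 100.00 : 59.41 : 13.90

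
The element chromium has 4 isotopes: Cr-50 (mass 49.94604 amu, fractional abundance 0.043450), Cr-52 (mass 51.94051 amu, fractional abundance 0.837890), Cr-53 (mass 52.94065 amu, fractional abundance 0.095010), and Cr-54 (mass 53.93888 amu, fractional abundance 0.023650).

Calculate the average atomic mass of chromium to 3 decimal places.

51.996 amu

The abundance-weighted mean is 0.043450 × 49.94604 + 0.837890 × 51.94051 + 0.095010 × 52.94065 + 0.023650 × 53.93888
= 2.170155 + 43.520434 + 5.029891 + 1.275655 = 51.996135 amu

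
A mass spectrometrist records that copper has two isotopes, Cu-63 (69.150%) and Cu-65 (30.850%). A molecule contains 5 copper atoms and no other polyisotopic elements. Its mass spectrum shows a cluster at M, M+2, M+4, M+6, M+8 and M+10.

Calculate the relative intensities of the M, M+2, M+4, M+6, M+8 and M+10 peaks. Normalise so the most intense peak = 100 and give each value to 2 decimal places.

44.83 : 100.00 : 89.23 : 39.81 : 8.88 : 0.79

Each Cu atom is independently Cu-63 (p = 0.69150) or Cu-65 (q = 0.30850); the cluster is the binomial expansion (p + q)^5.
P(M) = 0.69150^5 = 0.158111
P(M+2) = 5 × 0.69150^4 × 0.30850^1 = 0.352691
P(M+4) = 10 × 0.69150^3 × 0.30850^2 = 0.314693
P(M+6) = 10 × 0.69150^2 × 0.30850^3 = 0.140394
P(M+8) = 5 × 0.69150^1 × 0.30850^4 = 0.031317
P(M+10) = 0.30850^5 = 0.002794
The M+2 peak is largest (0.352691); scaling to 100 gives 44.83 : 100.00 : 89.23 : 39.81 : 8.88 : 0.79.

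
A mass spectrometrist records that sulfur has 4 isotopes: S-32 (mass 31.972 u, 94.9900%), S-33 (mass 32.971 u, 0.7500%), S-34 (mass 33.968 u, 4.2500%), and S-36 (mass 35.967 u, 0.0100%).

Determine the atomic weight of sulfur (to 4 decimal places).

32.0647 u

Ar = Σ fᵢ·mᵢ = 0.949900 × 31.972 + 0.007500 × 32.971 + 0.042500 × 33.968 + 0.000100 × 35.967
= 30.37020 + 0.24728 + 1.44364 + 0.00360 = 32.06472 u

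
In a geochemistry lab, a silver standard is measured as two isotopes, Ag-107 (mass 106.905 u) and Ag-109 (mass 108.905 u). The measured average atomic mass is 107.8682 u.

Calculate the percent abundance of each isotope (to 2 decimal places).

Writing the weighted mean with unknown fraction x of Ag-107:
106.905·x + 108.905·(1 − x) = 107.8682
(106.905 − 108.905)·x = 107.8682 − 108.905
x = -1.0368 / -2.000 = 0.51840 → 51.84% Ag-107, 48.16% Ag-109.

Ag-107: 51.84%, Ag-109: 48.16%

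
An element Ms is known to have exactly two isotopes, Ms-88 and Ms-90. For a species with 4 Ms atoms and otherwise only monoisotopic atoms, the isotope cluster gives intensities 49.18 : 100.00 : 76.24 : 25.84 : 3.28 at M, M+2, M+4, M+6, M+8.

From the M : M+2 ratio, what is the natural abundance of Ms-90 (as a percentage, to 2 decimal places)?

33.70%

If p is the fraction of Ms that is Ms-88, then I(M+2)/I(M) = [C(4,1)·p^3·(1−p)] / p^4 = 4·(1−p)/p = 100.00/49.18 = 2.0333
(1−p)/p = 2.0333/4 = 0.5083  ⇒  p = 1/(1 + 0.5083) = 0.6630
Ms-88: 66.30%, Ms-90: 33.70%.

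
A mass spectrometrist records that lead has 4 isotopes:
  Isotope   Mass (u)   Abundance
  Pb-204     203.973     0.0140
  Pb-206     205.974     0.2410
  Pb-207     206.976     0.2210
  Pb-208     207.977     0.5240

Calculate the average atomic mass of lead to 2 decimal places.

Average mass = Σ (abundance × isotope mass) = 0.0140 × 203.973 + 0.2410 × 205.974 + 0.2210 × 206.976 + 0.5240 × 207.977
= 2.8556 + 49.6397 + 45.7417 + 108.9799 = 207.2169 u

207.22 u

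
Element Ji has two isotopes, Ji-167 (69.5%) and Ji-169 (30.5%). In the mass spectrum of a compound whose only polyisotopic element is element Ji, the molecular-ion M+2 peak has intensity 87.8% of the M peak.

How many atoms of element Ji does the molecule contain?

2

For n independent Ji atoms, I(M+2)/I(M) = n · (abundance Ji-169) / (abundance Ji-167) = n · 0.305/0.695.
n = 0.878 × 0.695/0.305 = 2.00 ≈ 2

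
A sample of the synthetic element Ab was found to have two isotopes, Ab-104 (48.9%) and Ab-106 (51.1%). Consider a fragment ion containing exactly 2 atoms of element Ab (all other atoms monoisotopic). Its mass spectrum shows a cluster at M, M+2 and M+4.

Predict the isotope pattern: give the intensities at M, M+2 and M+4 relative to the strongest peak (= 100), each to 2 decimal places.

Expanding (0.489 + 0.511)^2:
P(M) = 0.489^2 = 0.239121
P(M+2) = 2 × 0.489^1 × 0.511^1 = 0.499758
P(M+4) = 0.511^2 = 0.261121
The M+2 peak is largest (0.499758); scaling to 100 gives 47.85 : 100.00 : 52.25.

47.85 : 100.00 : 52.25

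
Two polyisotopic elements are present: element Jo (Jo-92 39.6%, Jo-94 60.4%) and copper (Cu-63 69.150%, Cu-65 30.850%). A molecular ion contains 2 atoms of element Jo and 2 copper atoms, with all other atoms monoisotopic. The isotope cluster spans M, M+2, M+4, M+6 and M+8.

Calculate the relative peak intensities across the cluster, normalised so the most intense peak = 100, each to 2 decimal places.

19.06 : 75.14 : 100.00 : 51.13 : 8.82

Element Jo pattern (n=2): 0.156816 : 0.478368 : 0.364816
Copper pattern (n=2): 0.47817225 : 0.4266555 : 0.09517225
Convolve the two distributions (both contribute in 2-u steps):
  M: 0.156816×0.47817225 = 0.074985
  M+2: 0.156816×0.4266555 + 0.478368×0.47817225 = 0.295649
  M+4: 0.156816×0.09517225 + 0.478368×0.4266555 + 0.364816×0.47817225 = 0.393468
  M+6: 0.478368×0.09517225 + 0.364816×0.4266555 = 0.201178
  M+8: 0.364816×0.09517225 = 0.034720
Scale to base peak (0.393468) = 100: 19.06 : 75.14 : 100.00 : 51.13 : 8.82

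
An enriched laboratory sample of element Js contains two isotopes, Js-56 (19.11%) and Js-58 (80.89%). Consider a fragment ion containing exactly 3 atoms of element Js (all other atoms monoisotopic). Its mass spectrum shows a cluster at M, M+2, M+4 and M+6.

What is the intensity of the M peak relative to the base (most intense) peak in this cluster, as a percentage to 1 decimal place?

(0.1911 + 0.8089)^3 gives M 0.0070, M+2 0.0886, M+4 0.3751, M+6 0.5293; the largest is M+6.
P(M+6) = C(3,3) × 0.1911^0 × 0.8089^3 = 1 × 1.0000 × 0.52927881 = 0.529279 (base)
P(M) = C(3,0) × 0.1911^3 × 0.8089^0 = 1 × 0.00697882 × 1.0000 = 0.006979
Relative intensity = 0.006979 / 0.529279 × 100 = 1.3

1.3%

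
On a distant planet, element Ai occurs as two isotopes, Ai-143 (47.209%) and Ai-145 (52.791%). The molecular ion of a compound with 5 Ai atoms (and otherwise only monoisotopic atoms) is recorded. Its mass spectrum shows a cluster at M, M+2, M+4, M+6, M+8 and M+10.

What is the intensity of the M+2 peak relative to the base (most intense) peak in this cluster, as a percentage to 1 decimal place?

Binomial terms of (0.47209 + 0.52791)^5: M 0.0234, M+2 0.1311, M+4 0.2932, M+6 0.3279, M+8 0.1833, M+10 0.0410 → M+6 is the base peak.
P(M+6) = C(5,3) × 0.47209^2 × 0.52791^3 = 10 × 0.22286897 × 0.14712269 = 0.327891 (base)
P(M+2) = C(5,1) × 0.47209^4 × 0.52791^1 = 5 × 0.04967058 × 0.52791 = 0.131108
Relative intensity = 0.131108 / 0.327891 × 100 = 40.0

40.0%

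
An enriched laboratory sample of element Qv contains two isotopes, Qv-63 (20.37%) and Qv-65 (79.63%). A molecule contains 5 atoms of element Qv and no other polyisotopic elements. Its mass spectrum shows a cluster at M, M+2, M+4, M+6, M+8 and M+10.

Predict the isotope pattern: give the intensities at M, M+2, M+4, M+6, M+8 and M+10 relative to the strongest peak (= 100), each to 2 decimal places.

0.09 : 1.67 : 13.09 : 51.16 : 100.00 : 78.18

The 5 Qv atoms are independent, so intensities follow the terms of (0.2037 + 0.7963)^5.
P(M) = 0.2037^5 = 0.000351
P(M+2) = 5 × 0.2037^4 × 0.7963^1 = 0.006855
P(M+4) = 10 × 0.2037^3 × 0.7963^2 = 0.053595
P(M+6) = 10 × 0.2037^2 × 0.7963^3 = 0.209514
P(M+8) = 5 × 0.2037^1 × 0.7963^4 = 0.409513
P(M+10) = 0.7963^5 = 0.320172
The M+8 peak is largest (0.409513); scaling to 100 gives 0.09 : 1.67 : 13.09 : 51.16 : 100.00 : 78.18.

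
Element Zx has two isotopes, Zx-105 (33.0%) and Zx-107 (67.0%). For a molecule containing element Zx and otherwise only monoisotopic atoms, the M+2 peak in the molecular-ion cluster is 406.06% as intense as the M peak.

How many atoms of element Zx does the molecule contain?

The M+2/M ratio from n Zx atoms is n · q/p = n · 0.670/0.330.
n = 4.0606 × 0.330/0.670 = 2.00 ≈ 2

2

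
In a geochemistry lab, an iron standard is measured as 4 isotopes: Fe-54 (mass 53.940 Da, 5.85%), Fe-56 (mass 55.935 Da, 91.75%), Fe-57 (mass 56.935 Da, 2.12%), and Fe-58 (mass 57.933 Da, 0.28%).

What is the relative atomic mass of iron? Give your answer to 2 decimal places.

The abundance-weighted mean is 0.0585 × 53.940 + 0.9175 × 55.935 + 0.0212 × 56.935 + 0.0028 × 57.933
= 3.1555 + 51.3204 + 1.2070 + 0.1622 = 55.8451 Da

55.85 Da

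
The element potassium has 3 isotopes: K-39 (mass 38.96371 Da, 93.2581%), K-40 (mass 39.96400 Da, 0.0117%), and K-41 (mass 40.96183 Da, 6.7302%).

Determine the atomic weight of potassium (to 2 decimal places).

39.10 Da

Ar = Σ fᵢ·mᵢ = 0.932581 × 38.96371 + 0.000117 × 39.96400 + 0.067302 × 40.96183
= 36.336816 + 0.004676 + 2.756813 = 39.098305 Da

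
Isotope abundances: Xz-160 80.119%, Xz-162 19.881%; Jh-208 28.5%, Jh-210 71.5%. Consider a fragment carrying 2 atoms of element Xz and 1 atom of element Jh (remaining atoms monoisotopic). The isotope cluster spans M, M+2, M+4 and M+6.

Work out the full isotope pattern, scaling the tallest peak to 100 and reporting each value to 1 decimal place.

33.3 : 100.0 : 43.5 : 5.1

Element Xz pattern (n=2): 0.64190542 : 0.31856917 : 0.03952542
Element Jh pattern (n=1): 0.2850 : 0.7150
Convolve the two distributions (both contribute in 2-u steps):
  M: 0.64190542×0.2850 = 0.182943
  M+2: 0.64190542×0.7150 + 0.31856917×0.2850 = 0.549755
  M+4: 0.31856917×0.7150 + 0.03952542×0.2850 = 0.239042
  M+6: 0.03952542×0.7150 = 0.028261
Scale to base peak (0.549755) = 100: 33.3 : 100.0 : 43.5 : 5.1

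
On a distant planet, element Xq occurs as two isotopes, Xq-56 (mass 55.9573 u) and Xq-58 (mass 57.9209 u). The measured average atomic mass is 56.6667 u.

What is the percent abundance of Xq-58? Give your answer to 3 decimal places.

36.128%

Let x be the fractional abundance of Xq-56; then Xq-58 has abundance 1 − x.
55.9573·x + 57.9209·(1 − x) = 56.6667
(55.9573 − 57.9209)·x = 56.6667 − 57.9209
x = -1.2542 / -1.9636 = 0.63872 → 63.872% Xq-56, 36.128% Xq-58.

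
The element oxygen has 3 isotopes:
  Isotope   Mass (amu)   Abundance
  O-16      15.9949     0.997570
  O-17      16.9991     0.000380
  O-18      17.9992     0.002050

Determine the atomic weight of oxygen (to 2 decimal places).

16.00 amu

Ar = Σ fᵢ·mᵢ = 0.997570 × 15.9949 + 0.000380 × 16.9991 + 0.002050 × 17.9992
= 15.95603 + 0.00646 + 0.03690 = 15.99939 amu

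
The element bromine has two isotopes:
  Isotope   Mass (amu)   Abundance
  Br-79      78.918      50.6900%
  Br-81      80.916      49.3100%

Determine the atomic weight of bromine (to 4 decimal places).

Ar = Σ fᵢ·mᵢ = 0.506900 × 78.918 + 0.493100 × 80.916
= 40.00353 + 39.89968 = 79.90321 amu

79.9032 amu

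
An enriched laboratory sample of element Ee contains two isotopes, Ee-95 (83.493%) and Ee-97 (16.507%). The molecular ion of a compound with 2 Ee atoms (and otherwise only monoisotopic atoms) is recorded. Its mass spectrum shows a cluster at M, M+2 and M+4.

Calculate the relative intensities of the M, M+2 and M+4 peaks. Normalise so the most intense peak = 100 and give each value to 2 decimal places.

100.00 : 39.54 : 3.91

Expanding (0.83493 + 0.16507)^2:
P(M) = 0.83493^2 = 0.697108
P(M+2) = 2 × 0.83493^1 × 0.16507^1 = 0.275644
P(M+4) = 0.16507^2 = 0.027248
The M peak is largest (0.697108); scaling to 100 gives 100.00 : 39.54 : 3.91.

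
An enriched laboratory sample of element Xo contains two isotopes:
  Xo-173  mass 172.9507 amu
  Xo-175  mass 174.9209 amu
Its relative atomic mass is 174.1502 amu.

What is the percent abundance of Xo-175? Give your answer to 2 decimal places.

60.88%

Writing the weighted mean with unknown fraction x of Xo-173:
172.9507·x + 174.9209·(1 − x) = 174.1502
(172.9507 − 174.9209)·x = 174.1502 − 174.9209
x = -0.7707 / -1.9702 = 0.39118 → 39.12% Xo-173, 60.88% Xo-175.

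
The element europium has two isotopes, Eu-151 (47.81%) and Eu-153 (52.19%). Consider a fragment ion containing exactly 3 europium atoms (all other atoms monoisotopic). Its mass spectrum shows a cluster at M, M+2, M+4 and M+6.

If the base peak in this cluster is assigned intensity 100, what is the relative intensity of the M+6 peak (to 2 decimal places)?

36.39

(0.4781 + 0.5219)^3 gives M 0.1093, M+2 0.3579, M+4 0.3907, M+6 0.1422; the largest is M+4.
P(M+4) = C(3,2) × 0.4781^1 × 0.5219^2 = 3 × 0.4781 × 0.27237961 = 0.390674 (base)
P(M+6) = C(3,3) × 0.4781^0 × 0.5219^3 = 1 × 1.0000 × 0.14215492 = 0.142155
Relative intensity = 0.142155 / 0.390674 × 100 = 36.39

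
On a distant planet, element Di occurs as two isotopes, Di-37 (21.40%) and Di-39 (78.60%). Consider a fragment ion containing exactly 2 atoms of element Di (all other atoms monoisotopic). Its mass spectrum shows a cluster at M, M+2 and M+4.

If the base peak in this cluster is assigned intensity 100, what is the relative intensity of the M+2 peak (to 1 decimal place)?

(0.2140 + 0.7860)^2 gives M 0.0458, M+2 0.3364, M+4 0.6178; the largest is M+4.
P(M+4) = C(2,2) × 0.2140^0 × 0.7860^2 = 1 × 1.0000 × 0.617796 = 0.617796 (base)
P(M+2) = C(2,1) × 0.2140^1 × 0.7860^1 = 2 × 0.2140 × 0.7860 = 0.336408
Relative intensity = 0.336408 / 0.617796 × 100 = 54.5

54.5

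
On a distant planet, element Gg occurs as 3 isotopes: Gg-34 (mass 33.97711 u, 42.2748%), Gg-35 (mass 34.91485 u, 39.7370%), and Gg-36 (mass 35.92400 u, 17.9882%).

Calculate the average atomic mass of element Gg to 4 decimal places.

34.7000 u

The abundance-weighted mean is 0.422748 × 33.97711 + 0.397370 × 34.91485 + 0.179882 × 35.92400
= 14.363755 + 13.874114 + 6.462081 = 34.699950 u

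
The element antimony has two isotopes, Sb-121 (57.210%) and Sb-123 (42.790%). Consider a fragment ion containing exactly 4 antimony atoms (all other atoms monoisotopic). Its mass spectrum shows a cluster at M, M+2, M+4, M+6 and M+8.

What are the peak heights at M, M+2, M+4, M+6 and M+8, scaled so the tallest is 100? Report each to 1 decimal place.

29.8 : 89.1 : 100.0 : 49.9 : 9.3

The 4 Sb atoms are independent, so intensities follow the terms of (0.57210 + 0.42790)^4.
P(M) = 0.57210^4 = 0.107124
P(M+2) = 4 × 0.57210^3 × 0.42790^1 = 0.320493
P(M+4) = 6 × 0.57210^2 × 0.42790^2 = 0.359567
P(M+6) = 4 × 0.57210^1 × 0.42790^3 = 0.179291
P(M+8) = 0.42790^4 = 0.033525
The M+4 peak is largest (0.359567); scaling to 100 gives 29.8 : 89.1 : 100.0 : 49.9 : 9.3.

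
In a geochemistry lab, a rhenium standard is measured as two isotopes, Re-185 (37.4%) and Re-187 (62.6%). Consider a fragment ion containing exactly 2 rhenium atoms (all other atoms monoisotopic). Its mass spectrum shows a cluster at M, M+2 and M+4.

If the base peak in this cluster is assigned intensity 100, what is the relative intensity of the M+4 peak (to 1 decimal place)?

83.7

(0.374 + 0.626)^2 gives M 0.1399, M+2 0.4682, M+4 0.3919; the largest is M+2.
P(M+2) = C(2,1) × 0.374^1 × 0.626^1 = 2 × 0.3740 × 0.6260 = 0.468248 (base)
P(M+4) = C(2,2) × 0.374^0 × 0.626^2 = 1 × 1.0000 × 0.391876 = 0.391876
Relative intensity = 0.391876 / 0.468248 × 100 = 83.7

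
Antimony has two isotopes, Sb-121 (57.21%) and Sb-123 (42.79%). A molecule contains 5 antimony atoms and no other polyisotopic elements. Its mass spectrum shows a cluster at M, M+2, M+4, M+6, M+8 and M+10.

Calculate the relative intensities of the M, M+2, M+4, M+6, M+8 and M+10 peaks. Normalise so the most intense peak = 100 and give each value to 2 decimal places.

Each Sb atom is independently Sb-121 (p = 0.5721) or Sb-123 (q = 0.4279); the cluster is the binomial expansion (p + q)^5.
P(M) = 0.5721^5 = 0.061286
P(M+2) = 5 × 0.5721^4 × 0.4279^1 = 0.229192
P(M+4) = 10 × 0.5721^3 × 0.4279^2 = 0.342847
P(M+6) = 10 × 0.5721^2 × 0.4279^3 = 0.256431
P(M+8) = 5 × 0.5721^1 × 0.4279^4 = 0.095898
P(M+10) = 0.4279^5 = 0.014345
The M+4 peak is largest (0.342847); scaling to 100 gives 17.88 : 66.85 : 100.00 : 74.79 : 27.97 : 4.18.

17.88 : 66.85 : 100.00 : 74.79 : 27.97 : 4.18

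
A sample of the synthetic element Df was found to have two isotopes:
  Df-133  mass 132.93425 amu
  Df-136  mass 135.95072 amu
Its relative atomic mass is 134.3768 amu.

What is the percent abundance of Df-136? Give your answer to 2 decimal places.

47.82%

Let x be the fractional abundance of Df-133; then Df-136 has abundance 1 − x.
132.93425·x + 135.95072·(1 − x) = 134.3768
(132.93425 − 135.95072)·x = 134.3768 − 135.95072
x = -1.57392 / -3.01647 = 0.52178 → 52.18% Df-133, 47.82% Df-136.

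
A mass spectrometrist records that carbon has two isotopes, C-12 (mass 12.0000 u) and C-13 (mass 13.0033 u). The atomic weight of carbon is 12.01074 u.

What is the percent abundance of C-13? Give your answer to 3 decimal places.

1.070%

Writing the weighted mean with unknown fraction x of C-12:
12.0000·x + 13.0033·(1 − x) = 12.01074
(12.0000 − 13.0033)·x = 12.01074 − 13.0033
x = -0.99256 / -1.0033 = 0.98930 → 98.930% C-12, 1.070% C-13.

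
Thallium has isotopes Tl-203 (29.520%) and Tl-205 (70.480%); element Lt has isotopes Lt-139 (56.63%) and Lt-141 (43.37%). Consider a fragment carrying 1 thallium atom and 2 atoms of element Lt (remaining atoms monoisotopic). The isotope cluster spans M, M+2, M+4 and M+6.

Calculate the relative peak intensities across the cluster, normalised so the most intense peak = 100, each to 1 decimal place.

Thallium pattern (n=1): 0.2952 : 0.7048
Element Lt pattern (n=2): 0.32069569 : 0.49120862 : 0.18809569
Convolve the two distributions (both contribute in 2-u steps):
  M: 0.2952×0.32069569 = 0.094669
  M+2: 0.2952×0.49120862 + 0.7048×0.32069569 = 0.371031
  M+4: 0.2952×0.18809569 + 0.7048×0.49120862 = 0.401730
  M+6: 0.7048×0.18809569 = 0.132570
Scale to base peak (0.401730) = 100: 23.6 : 92.4 : 100.0 : 33.0

23.6 : 92.4 : 100.0 : 33.0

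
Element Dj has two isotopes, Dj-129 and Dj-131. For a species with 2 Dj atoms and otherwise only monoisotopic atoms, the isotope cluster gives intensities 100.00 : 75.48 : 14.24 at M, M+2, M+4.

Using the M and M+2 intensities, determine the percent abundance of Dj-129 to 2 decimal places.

72.60%

If p is the fraction of Dj that is Dj-129, then I(M+2)/I(M) = [C(2,1)·p^1·(1−p)] / p^2 = 2·(1−p)/p = 75.48/100.00 = 0.7548
(1−p)/p = 0.7548/2 = 0.3774  ⇒  p = 1/(1 + 0.3774) = 0.7260
Dj-129: 72.60%, Dj-131: 27.40%.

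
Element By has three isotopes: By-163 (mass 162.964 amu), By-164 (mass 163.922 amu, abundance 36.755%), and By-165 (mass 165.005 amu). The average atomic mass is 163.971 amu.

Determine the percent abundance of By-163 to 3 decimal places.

31.158%

Let x and y be the fractions of By-163 and By-165. Then x + y = 1 − 0.36755 = 0.63245 and 162.964x + 165.005y = 163.971 − 0.36755×163.922 = 103.7214689.
Substituting: 162.964x + 165.005(0.63245 − x) = 103.7214689
(162.964 − 165.005)x = -0.63594335  ⇒  x = 0.31158, y = 0.32087
By-163: 31.158%, By-165: 32.087%.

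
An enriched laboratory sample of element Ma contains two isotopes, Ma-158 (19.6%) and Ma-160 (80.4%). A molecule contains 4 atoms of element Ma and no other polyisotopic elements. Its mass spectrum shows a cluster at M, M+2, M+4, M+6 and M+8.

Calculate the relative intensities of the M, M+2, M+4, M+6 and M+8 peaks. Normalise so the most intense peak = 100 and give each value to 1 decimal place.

Each Ma atom is independently Ma-158 (p = 0.196) or Ma-160 (q = 0.804); the cluster is the binomial expansion (p + q)^4.
P(M) = 0.196^4 = 0.001476
P(M+2) = 4 × 0.196^3 × 0.804^1 = 0.024215
P(M+4) = 6 × 0.196^2 × 0.804^2 = 0.148996
P(M+6) = 4 × 0.196^1 × 0.804^3 = 0.407459
P(M+8) = 0.804^4 = 0.417854
The M+8 peak is largest (0.417854); scaling to 100 gives 0.4 : 5.8 : 35.7 : 97.5 : 100.0.

0.4 : 5.8 : 35.7 : 97.5 : 100.0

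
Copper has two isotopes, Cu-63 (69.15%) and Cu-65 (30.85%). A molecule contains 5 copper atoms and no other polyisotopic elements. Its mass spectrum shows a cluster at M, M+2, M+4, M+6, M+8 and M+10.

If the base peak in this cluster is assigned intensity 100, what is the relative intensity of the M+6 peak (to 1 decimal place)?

39.8

(0.6915 + 0.3085)^5 gives M 0.1581, M+2 0.3527, M+4 0.3147, M+6 0.1404, M+8 0.0313, M+10 0.0028; the largest is M+2.
P(M+2) = C(5,1) × 0.6915^4 × 0.3085^1 = 5 × 0.2286487 × 0.3085 = 0.352691 (base)
P(M+6) = C(5,3) × 0.6915^2 × 0.3085^3 = 10 × 0.47817225 × 0.02936064 = 0.140394
Relative intensity = 0.140394 / 0.352691 × 100 = 39.8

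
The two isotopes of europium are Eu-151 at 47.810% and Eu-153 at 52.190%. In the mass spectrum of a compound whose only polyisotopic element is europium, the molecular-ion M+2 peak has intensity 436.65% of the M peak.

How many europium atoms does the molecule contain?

4

With n Eu atoms, P(M+2)/P(M) = C(n,1)·p^(n−1)q / p^n = n·q/p = n · 0.52190/0.47810.
n = 4.3665 × 0.47810/0.52190 = 4.00 ≈ 4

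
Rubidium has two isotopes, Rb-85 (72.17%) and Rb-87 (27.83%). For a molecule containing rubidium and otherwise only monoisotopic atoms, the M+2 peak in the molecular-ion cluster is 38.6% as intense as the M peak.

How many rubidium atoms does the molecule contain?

1

With n Rb atoms, P(M+2)/P(M) = C(n,1)·p^(n−1)q / p^n = n·q/p = n · 0.2783/0.7217.
n = 0.386 × 0.7217/0.2783 = 1.00 ≈ 1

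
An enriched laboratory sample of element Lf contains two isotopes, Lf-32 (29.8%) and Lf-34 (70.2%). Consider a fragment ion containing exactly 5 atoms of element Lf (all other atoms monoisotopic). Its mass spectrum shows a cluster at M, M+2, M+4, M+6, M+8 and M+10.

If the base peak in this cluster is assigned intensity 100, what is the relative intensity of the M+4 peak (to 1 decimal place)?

36.0

Term probabilities: M 0.0024, M+2 0.0277, M+4 0.1304, M+6 0.3072, M+8 0.3619, M+10 0.1705. Base peak = M+8.
P(M+8) = C(5,4) × 0.298^1 × 0.702^4 = 5 × 0.2980 × 0.24285578 = 0.361855 (base)
P(M+4) = C(5,2) × 0.298^3 × 0.702^2 = 10 × 0.02646359 × 0.492804 = 0.130414
Relative intensity = 0.130414 / 0.361855 × 100 = 36.0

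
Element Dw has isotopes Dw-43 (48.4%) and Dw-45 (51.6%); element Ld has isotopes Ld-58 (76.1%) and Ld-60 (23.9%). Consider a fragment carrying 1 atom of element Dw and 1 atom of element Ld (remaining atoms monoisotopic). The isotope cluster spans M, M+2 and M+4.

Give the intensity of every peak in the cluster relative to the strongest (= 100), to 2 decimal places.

Element Dw pattern (n=1): 0.4840 : 0.5160
Element Ld pattern (n=1): 0.7610 : 0.2390
Convolve the two distributions (both contribute in 2-u steps):
  M: 0.4840×0.7610 = 0.368324
  M+2: 0.4840×0.2390 + 0.5160×0.7610 = 0.508352
  M+4: 0.5160×0.2390 = 0.123324
Scale to base peak (0.508352) = 100: 72.45 : 100.00 : 24.26

72.45 : 100.00 : 24.26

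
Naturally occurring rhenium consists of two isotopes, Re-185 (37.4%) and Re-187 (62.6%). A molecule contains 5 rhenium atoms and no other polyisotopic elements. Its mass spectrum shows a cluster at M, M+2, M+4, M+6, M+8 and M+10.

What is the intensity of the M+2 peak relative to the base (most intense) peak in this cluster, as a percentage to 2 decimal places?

17.85%

(0.374 + 0.626)^5 gives M 0.0073, M+2 0.0612, M+4 0.2050, M+6 0.3431, M+8 0.2872, M+10 0.0961; the largest is M+6.
P(M+6) = C(5,3) × 0.374^2 × 0.626^3 = 10 × 0.139876 × 0.24531438 = 0.343136 (base)
P(M+2) = C(5,1) × 0.374^4 × 0.626^1 = 5 × 0.0195653 × 0.6260 = 0.061239
Relative intensity = 0.061239 / 0.343136 × 100 = 17.85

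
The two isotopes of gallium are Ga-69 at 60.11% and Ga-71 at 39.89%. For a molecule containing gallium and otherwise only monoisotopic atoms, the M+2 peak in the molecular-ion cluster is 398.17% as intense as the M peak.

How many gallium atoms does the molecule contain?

With n Ga atoms, P(M+2)/P(M) = C(n,1)·p^(n−1)q / p^n = n·q/p = n · 0.3989/0.6011.
n = 3.9817 × 0.6011/0.3989 = 6.00 ≈ 6

6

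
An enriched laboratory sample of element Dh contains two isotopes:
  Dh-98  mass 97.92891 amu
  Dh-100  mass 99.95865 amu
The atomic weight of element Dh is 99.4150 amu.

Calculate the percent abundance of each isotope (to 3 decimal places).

With x = fraction of Dh-98 (so Dh-100 is 1 − x):
97.92891·x + 99.95865·(1 − x) = 99.4150
(97.92891 − 99.95865)·x = 99.4150 − 99.95865
x = -0.54365 / -2.02974 = 0.26784 → 26.784% Dh-98, 73.216% Dh-100.

Dh-98: 26.784%, Dh-100: 73.216%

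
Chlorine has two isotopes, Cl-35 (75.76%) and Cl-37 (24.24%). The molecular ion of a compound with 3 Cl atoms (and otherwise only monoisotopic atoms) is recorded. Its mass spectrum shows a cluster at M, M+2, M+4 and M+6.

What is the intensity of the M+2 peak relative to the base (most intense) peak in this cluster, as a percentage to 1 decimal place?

(0.7576 + 0.2424)^3 gives M 0.4348, M+2 0.4174, M+4 0.1335, M+6 0.0142; the largest is M.
P(M) = C(3,0) × 0.7576^3 × 0.2424^0 = 1 × 0.4348304 × 1.0000 = 0.434830 (base)
P(M+2) = C(3,1) × 0.7576^2 × 0.2424^1 = 3 × 0.57395776 × 0.2424 = 0.417382
Relative intensity = 0.417382 / 0.434830 × 100 = 96.0

96.0%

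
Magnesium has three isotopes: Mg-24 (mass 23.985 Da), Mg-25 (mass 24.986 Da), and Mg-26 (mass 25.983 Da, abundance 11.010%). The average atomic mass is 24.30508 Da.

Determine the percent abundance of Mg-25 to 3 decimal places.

Let x and y be the fractions of Mg-24 and Mg-25. Then x + y = 1 − 0.11010 = 0.88990 and 23.985x + 24.986y = 24.30508 − 0.11010×25.983 = 21.4443517.
Substituting: 23.985x + 24.986(0.88990 − x) = 21.4443517
(23.985 − 24.986)x = -0.7906897  ⇒  x = 0.78990, y = 0.10000
Mg-24: 78.990%, Mg-25: 10.000%.

10.000%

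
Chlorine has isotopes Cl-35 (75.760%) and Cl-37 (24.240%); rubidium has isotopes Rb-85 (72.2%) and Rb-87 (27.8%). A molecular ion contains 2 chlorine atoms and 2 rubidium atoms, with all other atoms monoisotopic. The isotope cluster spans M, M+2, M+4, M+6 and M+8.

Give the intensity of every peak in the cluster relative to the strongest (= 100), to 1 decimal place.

Chlorine pattern (n=2): 0.57395776 : 0.36728448 : 0.05875776
Rubidium pattern (n=2): 0.521284 : 0.401432 : 0.077284
Convolve the two distributions (both contribute in 2-u steps):
  M: 0.57395776×0.521284 = 0.299195
  M+2: 0.57395776×0.401432 + 0.36728448×0.521284 = 0.421865
  M+4: 0.57395776×0.077284 + 0.36728448×0.401432 + 0.05875776×0.521284 = 0.222427
  M+6: 0.36728448×0.077284 + 0.05875776×0.401432 = 0.051972
  M+8: 0.05875776×0.077284 = 0.004541
Scale to base peak (0.421865) = 100: 70.9 : 100.0 : 52.7 : 12.3 : 1.1

70.9 : 100.0 : 52.7 : 12.3 : 1.1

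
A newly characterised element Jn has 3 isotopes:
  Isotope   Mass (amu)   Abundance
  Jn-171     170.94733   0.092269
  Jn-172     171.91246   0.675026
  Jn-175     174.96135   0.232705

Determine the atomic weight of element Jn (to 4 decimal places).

The abundance-weighted mean is 0.092269 × 170.94733 + 0.675026 × 171.91246 + 0.232705 × 174.96135
= 15.773139 + 116.045380 + 40.714381 = 172.532900 amu

172.5329 amu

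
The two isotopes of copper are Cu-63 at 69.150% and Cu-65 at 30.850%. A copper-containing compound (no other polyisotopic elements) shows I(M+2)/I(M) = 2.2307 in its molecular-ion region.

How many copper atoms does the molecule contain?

For n independent Cu atoms, I(M+2)/I(M) = n · (abundance Cu-65) / (abundance Cu-63) = n · 0.30850/0.69150.
n = 2.2307 × 0.69150/0.30850 = 5.00 ≈ 5

5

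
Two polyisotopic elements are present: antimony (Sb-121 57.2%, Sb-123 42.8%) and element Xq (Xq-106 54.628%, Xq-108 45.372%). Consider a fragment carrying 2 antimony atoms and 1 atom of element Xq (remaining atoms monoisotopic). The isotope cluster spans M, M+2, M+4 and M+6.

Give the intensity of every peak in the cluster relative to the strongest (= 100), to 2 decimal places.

Antimony pattern (n=2): 0.327184 : 0.489632 : 0.183184
Element Xq pattern (n=1): 0.54628 : 0.45372
Convolve the two distributions (both contribute in 2-u steps):
  M: 0.327184×0.54628 = 0.178734
  M+2: 0.327184×0.45372 + 0.489632×0.54628 = 0.415926
  M+4: 0.489632×0.45372 + 0.183184×0.54628 = 0.322226
  M+6: 0.183184×0.45372 = 0.083114
Scale to base peak (0.415926) = 100: 42.97 : 100.00 : 77.47 : 19.98

42.97 : 100.00 : 77.47 : 19.98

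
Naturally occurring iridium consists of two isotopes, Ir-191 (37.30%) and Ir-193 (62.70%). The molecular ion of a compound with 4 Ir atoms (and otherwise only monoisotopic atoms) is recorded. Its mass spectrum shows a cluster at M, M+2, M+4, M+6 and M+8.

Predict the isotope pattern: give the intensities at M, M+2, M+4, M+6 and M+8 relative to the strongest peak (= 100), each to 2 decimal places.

The 4 Ir atoms are independent, so intensities follow the terms of (0.3730 + 0.6270)^4.
P(M) = 0.3730^4 = 0.019357
P(M+2) = 4 × 0.3730^3 × 0.6270^1 = 0.130153
P(M+4) = 6 × 0.3730^2 × 0.6270^2 = 0.328174
P(M+6) = 4 × 0.3730^1 × 0.6270^3 = 0.367766
P(M+8) = 0.6270^4 = 0.154550
The M+6 peak is largest (0.367766); scaling to 100 gives 5.26 : 35.39 : 89.23 : 100.00 : 42.02.

5.26 : 35.39 : 89.23 : 100.00 : 42.02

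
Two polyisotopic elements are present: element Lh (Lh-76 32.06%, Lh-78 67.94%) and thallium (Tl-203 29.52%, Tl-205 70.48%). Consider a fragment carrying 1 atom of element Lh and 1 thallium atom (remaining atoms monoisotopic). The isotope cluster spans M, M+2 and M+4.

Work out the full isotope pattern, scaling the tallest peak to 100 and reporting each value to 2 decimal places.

19.76 : 89.07 : 100.00

Element Lh pattern (n=1): 0.3206 : 0.6794
Thallium pattern (n=1): 0.2952 : 0.7048
Convolve the two distributions (both contribute in 2-u steps):
  M: 0.3206×0.2952 = 0.094641
  M+2: 0.3206×0.7048 + 0.6794×0.2952 = 0.426518
  M+4: 0.6794×0.7048 = 0.478841
Scale to base peak (0.478841) = 100: 19.76 : 89.07 : 100.00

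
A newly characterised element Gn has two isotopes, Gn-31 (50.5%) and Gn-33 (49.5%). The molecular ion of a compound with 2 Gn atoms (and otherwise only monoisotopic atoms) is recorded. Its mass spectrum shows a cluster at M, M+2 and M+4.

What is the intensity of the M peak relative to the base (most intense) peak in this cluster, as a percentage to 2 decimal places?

Term probabilities: M 0.2550, M+2 0.5000, M+4 0.2450. Base peak = M+2.
P(M+2) = C(2,1) × 0.505^1 × 0.495^1 = 2 × 0.5050 × 0.4950 = 0.499950 (base)
P(M) = C(2,0) × 0.505^2 × 0.495^0 = 1 × 0.255025 × 1.0000 = 0.255025
Relative intensity = 0.255025 / 0.499950 × 100 = 51.01

51.01%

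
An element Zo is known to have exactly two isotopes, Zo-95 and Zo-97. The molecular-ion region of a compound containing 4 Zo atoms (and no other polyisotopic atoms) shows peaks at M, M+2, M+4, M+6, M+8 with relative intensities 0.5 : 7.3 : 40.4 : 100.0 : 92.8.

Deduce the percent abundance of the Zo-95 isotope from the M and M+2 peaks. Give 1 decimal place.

21.5%

Write p for the Zo-95 fraction. I(M+2)/I(M) = [C(4,1)·p^3·(1−p)] / p^4 = 4·(1−p)/p = 7.3/0.5 = 14.6000
(1−p)/p = 14.6000/4 = 3.6500  ⇒  p = 1/(1 + 3.6500) = 0.2151
Zo-95: 21.5%, Zo-97: 78.5%.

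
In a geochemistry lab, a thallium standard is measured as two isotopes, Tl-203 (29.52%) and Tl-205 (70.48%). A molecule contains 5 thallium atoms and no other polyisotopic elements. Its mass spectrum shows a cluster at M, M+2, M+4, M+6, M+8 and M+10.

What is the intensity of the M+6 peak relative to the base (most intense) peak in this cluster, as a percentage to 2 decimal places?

83.77%

Term probabilities: M 0.0022, M+2 0.0268, M+4 0.1278, M+6 0.3051, M+8 0.3642, M+10 0.1739. Base peak = M+8.
P(M+8) = C(5,4) × 0.2952^1 × 0.7048^4 = 5 × 0.2952 × 0.24675365 = 0.364208 (base)
P(M+6) = C(5,3) × 0.2952^2 × 0.7048^3 = 10 × 0.08714304 × 0.35010449 = 0.305092
Relative intensity = 0.305092 / 0.364208 × 100 = 83.77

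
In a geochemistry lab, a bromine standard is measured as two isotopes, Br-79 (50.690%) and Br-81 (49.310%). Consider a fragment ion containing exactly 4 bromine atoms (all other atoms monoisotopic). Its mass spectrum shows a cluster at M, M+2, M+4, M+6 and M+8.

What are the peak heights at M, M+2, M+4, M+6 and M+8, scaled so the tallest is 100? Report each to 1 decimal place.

Expanding (0.50690 + 0.49310)^4:
P(M) = 0.50690^4 = 0.066022
P(M+2) = 4 × 0.50690^3 × 0.49310^1 = 0.256899
P(M+4) = 6 × 0.50690^2 × 0.49310^2 = 0.374857
P(M+6) = 4 × 0.50690^1 × 0.49310^3 = 0.243101
P(M+8) = 0.49310^4 = 0.059121
The M+4 peak is largest (0.374857); scaling to 100 gives 17.6 : 68.5 : 100.0 : 64.9 : 15.8.

17.6 : 68.5 : 100.0 : 64.9 : 15.8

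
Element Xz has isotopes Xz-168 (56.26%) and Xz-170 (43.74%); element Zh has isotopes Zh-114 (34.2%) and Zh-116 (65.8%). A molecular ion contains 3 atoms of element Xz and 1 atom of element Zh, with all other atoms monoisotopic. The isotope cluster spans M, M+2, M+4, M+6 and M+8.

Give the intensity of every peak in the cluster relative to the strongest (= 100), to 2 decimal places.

15.87 : 67.55 : 100.00 : 62.83 : 14.35

Element Xz pattern (n=3): 0.17807345 : 0.41533592 : 0.3229078 : 0.08368283
Element Zh pattern (n=1): 0.3420 : 0.6580
Convolve the two distributions (both contribute in 2-u steps):
  M: 0.17807345×0.3420 = 0.060901
  M+2: 0.17807345×0.6580 + 0.41533592×0.3420 = 0.259217
  M+4: 0.41533592×0.6580 + 0.3229078×0.3420 = 0.383726
  M+6: 0.3229078×0.6580 + 0.08368283×0.3420 = 0.241093
  M+8: 0.08368283×0.6580 = 0.055063
Scale to base peak (0.383726) = 100: 15.87 : 67.55 : 100.00 : 62.83 : 14.35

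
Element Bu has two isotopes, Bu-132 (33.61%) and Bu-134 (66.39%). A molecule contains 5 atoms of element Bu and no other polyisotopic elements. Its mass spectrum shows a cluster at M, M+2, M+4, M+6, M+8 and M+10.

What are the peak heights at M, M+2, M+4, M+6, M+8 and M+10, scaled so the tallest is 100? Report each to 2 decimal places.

The 5 Bu atoms are independent, so intensities follow the terms of (0.3361 + 0.6639)^5.
P(M) = 0.3361^5 = 0.004289
P(M+2) = 5 × 0.3361^4 × 0.6639^1 = 0.042359
P(M+4) = 10 × 0.3361^3 × 0.6639^2 = 0.167344
P(M+6) = 10 × 0.3361^2 × 0.6639^3 = 0.330556
P(M+8) = 5 × 0.3361^1 × 0.6639^4 = 0.326474
P(M+10) = 0.6639^5 = 0.128977
The M+6 peak is largest (0.330556); scaling to 100 gives 1.30 : 12.81 : 50.63 : 100.00 : 98.77 : 39.02.

1.30 : 12.81 : 50.63 : 100.00 : 98.77 : 39.02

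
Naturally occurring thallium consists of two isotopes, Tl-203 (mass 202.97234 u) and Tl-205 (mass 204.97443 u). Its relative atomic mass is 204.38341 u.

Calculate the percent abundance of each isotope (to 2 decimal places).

Tl-203: 29.52%, Tl-205: 70.48%

Let x be the fractional abundance of Tl-203; then Tl-205 has abundance 1 − x.
202.97234·x + 204.97443·(1 − x) = 204.38341
(202.97234 − 204.97443)·x = 204.38341 − 204.97443
x = -0.59102 / -2.00209 = 0.29520 → 29.52% Tl-203, 70.48% Tl-205.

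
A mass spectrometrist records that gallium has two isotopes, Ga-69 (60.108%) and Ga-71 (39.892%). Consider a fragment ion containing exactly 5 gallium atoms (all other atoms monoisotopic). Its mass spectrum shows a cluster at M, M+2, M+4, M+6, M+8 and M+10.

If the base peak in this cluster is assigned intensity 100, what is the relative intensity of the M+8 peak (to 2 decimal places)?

22.02

Binomial terms of (0.60108 + 0.39892)^5: M 0.0785, M+2 0.2604, M+4 0.3456, M+6 0.2294, M+8 0.0761, M+10 0.0101 → M+4 is the base peak.
P(M+4) = C(5,2) × 0.60108^3 × 0.39892^2 = 10 × 0.2171685 × 0.15913717 = 0.345596 (base)
P(M+8) = C(5,4) × 0.60108^1 × 0.39892^4 = 5 × 0.60108 × 0.02532464 = 0.076111
Relative intensity = 0.076111 / 0.345596 × 100 = 22.02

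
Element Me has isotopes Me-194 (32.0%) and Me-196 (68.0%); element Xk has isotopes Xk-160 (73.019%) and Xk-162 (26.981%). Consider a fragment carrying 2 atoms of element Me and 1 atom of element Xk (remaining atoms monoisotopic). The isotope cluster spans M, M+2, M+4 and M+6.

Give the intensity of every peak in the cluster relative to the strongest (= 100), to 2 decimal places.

16.43 : 75.90 : 100.00 : 27.42

Element Me pattern (n=2): 0.1024 : 0.4352 : 0.4624
Element Xk pattern (n=1): 0.73019 : 0.26981
Convolve the two distributions (both contribute in 2-u steps):
  M: 0.1024×0.73019 = 0.074771
  M+2: 0.1024×0.26981 + 0.4352×0.73019 = 0.345407
  M+4: 0.4352×0.26981 + 0.4624×0.73019 = 0.455061
  M+6: 0.4624×0.26981 = 0.124760
Scale to base peak (0.455061) = 100: 16.43 : 75.90 : 100.00 : 27.42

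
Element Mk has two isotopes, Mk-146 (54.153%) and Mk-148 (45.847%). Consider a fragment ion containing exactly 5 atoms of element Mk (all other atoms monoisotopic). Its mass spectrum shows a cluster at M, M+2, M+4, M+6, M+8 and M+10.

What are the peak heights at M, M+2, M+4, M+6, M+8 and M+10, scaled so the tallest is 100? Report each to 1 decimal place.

The 5 Mk atoms are independent, so intensities follow the terms of (0.54153 + 0.45847)^5.
P(M) = 0.54153^5 = 0.046571
P(M+2) = 5 × 0.54153^4 × 0.45847^1 = 0.197138
P(M+4) = 10 × 0.54153^3 × 0.45847^2 = 0.333802
P(M+6) = 10 × 0.54153^2 × 0.45847^3 = 0.282604
P(M+8) = 5 × 0.54153^1 × 0.45847^4 = 0.119629
P(M+10) = 0.45847^5 = 0.020256
The M+4 peak is largest (0.333802); scaling to 100 gives 14.0 : 59.1 : 100.0 : 84.7 : 35.8 : 6.1.

14.0 : 59.1 : 100.0 : 84.7 : 35.8 : 6.1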